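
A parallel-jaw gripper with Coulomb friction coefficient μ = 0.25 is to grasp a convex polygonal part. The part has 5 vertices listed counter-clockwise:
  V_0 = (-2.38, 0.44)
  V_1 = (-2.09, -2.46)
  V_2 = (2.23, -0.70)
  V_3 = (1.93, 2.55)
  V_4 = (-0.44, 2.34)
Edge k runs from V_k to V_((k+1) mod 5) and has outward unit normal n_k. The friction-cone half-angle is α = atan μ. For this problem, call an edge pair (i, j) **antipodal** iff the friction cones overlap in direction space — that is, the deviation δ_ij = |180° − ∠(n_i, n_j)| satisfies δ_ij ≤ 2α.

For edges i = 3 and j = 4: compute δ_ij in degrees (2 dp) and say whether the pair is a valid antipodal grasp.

α = atan 0.25 = 14.04°;  2α = 28.07°
edge 3: e_3 = (-2.37, -0.21);  n_3 = (-0.0883, +0.9961)
edge 4: e_4 = (-1.94, -1.90);  n_4 = (-0.6997, +0.7144)
∠(n_3, n_4) = 39.34°
δ = |180° − 39.34°| = 140.66°
140.66° > 2α = 28.07°  →  invalid

δ = 140.66°, invalid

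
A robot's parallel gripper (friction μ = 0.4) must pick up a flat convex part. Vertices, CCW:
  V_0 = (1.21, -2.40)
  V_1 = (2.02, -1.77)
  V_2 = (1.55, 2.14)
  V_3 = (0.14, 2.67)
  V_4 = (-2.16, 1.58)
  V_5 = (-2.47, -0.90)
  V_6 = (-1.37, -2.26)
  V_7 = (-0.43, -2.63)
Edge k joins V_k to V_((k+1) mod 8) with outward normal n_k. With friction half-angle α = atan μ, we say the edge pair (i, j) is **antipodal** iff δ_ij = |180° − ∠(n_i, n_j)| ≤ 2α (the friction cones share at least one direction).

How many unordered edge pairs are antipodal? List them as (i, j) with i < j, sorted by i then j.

count = 7; pairs: (0,3), (1,4), (1,5), (2,5), (2,6), (2,7), (3,7)

α = atan 0.4 = 21.80°;  2α = 43.60°
n_0 = (+0.6139, -0.7894)
n_1 = (+0.9929, +0.1193)
n_2 = (+0.3519, +0.9361)
n_3 = (-0.4283, +0.9037)
n_4 = (-0.9923, +0.1240)
n_5 = (-0.7775, -0.6289)
n_6 = (-0.3663, -0.9305)
n_7 = (+0.1389, -0.9903)
  (0,1): δ = 121.02°  ·
  (0,2): δ = 58.48°  ·
  (0,3): δ = 12.52°  ✓
  (0,4): δ = 45.00°  ·
  (0,5): δ = 91.09°  ·
  (0,6): δ = 120.64°  ·
  (0,7): δ = 150.11°  ·
  (1,2): δ = 117.45°  ·
  (1,3): δ = 71.50°  ·
  (1,4): δ = 13.98°  ✓
  (1,5): δ = 32.11°  ✓
  (1,6): δ = 61.66°  ·
  (1,7): δ = 91.13°  ·
  (2,3): δ = 134.04°  ·
  (2,4): δ = 76.52°  ·
  (2,5): δ = 30.43°  ✓
  (2,6): δ = 0.88°  ✓
  (2,7): δ = 28.58°  ✓
  (3,4): δ = 122.48°  ·
  (3,5): δ = 76.39°  ·
  (3,6): δ = 46.84°  ·
  (3,7): δ = 17.37°  ✓
  (4,5): δ = 133.91°  ·
  (4,6): δ = 104.36°  ·
  (4,7): δ = 74.89°  ·
  (5,6): δ = 150.45°  ·
  (5,7): δ = 120.98°  ·
  (6,7): δ = 150.53°  ·
antipodal pairs: 7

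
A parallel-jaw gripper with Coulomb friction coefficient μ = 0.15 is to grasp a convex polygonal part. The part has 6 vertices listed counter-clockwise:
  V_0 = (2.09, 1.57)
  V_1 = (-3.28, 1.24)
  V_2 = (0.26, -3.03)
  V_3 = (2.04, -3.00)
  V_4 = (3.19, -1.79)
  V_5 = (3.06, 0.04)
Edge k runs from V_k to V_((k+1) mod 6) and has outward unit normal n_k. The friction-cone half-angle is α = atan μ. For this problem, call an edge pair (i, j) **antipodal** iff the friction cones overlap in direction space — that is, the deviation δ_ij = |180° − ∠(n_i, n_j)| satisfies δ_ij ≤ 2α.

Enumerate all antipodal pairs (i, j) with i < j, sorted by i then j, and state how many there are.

α = atan 0.15 = 8.53°;  2α = 17.06°
n_0 = (-0.0613, +0.9981)
n_1 = (-0.7698, -0.6382)
n_2 = (+0.0169, -0.9999)
n_3 = (+0.7248, -0.6889)
n_4 = (+0.9975, +0.0709)
n_5 = (+0.8446, +0.5354)
  (0,1): δ = 53.86°  ·
  (0,2): δ = 2.55°  ✓
  (0,3): δ = 42.94°  ·
  (0,4): δ = 90.55°  ·
  (0,5): δ = 118.86°  ·
  (1,2): δ = 128.69°  ·
  (1,3): δ = 83.20°  ·
  (1,4): δ = 35.60°  ·
  (1,5): δ = 7.29°  ✓
  (2,3): δ = 134.51°  ·
  (2,4): δ = 86.90°  ·
  (2,5): δ = 58.59°  ·
  (3,4): δ = 132.39°  ·
  (3,5): δ = 104.08°  ·
  (4,5): δ = 151.69°  ·
antipodal pairs: 2

count = 2; pairs: (0,2), (1,5)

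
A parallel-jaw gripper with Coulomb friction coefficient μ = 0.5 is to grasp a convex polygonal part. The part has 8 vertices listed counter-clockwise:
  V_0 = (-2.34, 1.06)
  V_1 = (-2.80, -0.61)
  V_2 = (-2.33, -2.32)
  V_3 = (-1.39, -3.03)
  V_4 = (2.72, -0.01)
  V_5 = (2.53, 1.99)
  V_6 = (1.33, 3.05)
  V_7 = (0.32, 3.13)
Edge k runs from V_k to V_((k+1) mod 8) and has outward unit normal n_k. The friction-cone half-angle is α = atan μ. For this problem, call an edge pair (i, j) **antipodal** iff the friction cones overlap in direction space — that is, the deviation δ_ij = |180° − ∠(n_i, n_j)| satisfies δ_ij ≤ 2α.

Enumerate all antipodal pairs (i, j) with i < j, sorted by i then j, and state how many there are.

α = atan 0.5 = 26.57°;  2α = 53.13°
n_0 = (-0.9641, +0.2656)
n_1 = (-0.9642, -0.2650)
n_2 = (-0.6027, -0.7980)
n_3 = (+0.5921, -0.8058)
n_4 = (+0.9955, +0.0946)
n_5 = (+0.6620, +0.7495)
n_6 = (+0.0790, +0.9969)
n_7 = (-0.6141, +0.7892)
  (0,1): δ = 149.23°  ·
  (0,2): δ = 111.66°  ·
  (0,3): δ = 38.29°  ✓
  (0,4): δ = 20.83°  ✓
  (0,5): δ = 63.94°  ·
  (0,6): δ = 100.87°  ·
  (0,7): δ = 143.29°  ·
  (1,2): δ = 142.43°  ·
  (1,3): δ = 69.06°  ·
  (1,4): δ = 9.94°  ✓
  (1,5): δ = 33.18°  ✓
  (1,6): δ = 70.10°  ·
  (1,7): δ = 112.52°  ·
  (2,3): δ = 106.63°  ·
  (2,4): δ = 47.51°  ✓
  (2,5): δ = 4.39°  ✓
  (2,6): δ = 32.54°  ✓
  (2,7): δ = 74.95°  ·
  (3,4): δ = 120.88°  ·
  (3,5): δ = 77.76°  ·
  (3,6): δ = 40.84°  ✓
  (3,7): δ = 1.58°  ✓
  (4,5): δ = 136.88°  ·
  (4,6): δ = 99.96°  ·
  (4,7): δ = 57.54°  ·
  (5,6): δ = 143.07°  ·
  (5,7): δ = 100.65°  ·
  (6,7): δ = 137.58°  ·
antipodal pairs: 9

count = 9; pairs: (0,3), (0,4), (1,4), (1,5), (2,4), (2,5), (2,6), (3,6), (3,7)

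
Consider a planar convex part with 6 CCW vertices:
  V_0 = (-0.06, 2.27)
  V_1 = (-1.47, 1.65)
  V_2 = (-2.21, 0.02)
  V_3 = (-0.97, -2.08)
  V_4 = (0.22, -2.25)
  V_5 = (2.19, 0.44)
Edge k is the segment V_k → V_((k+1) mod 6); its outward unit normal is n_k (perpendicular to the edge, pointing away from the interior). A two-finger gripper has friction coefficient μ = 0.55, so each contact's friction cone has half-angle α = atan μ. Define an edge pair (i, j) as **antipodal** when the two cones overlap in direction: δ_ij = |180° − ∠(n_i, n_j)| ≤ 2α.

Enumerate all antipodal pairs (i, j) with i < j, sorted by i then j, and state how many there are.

α = atan 0.55 = 28.81°;  2α = 57.62°
n_0 = (-0.4025, +0.9154)
n_1 = (-0.9106, +0.4134)
n_2 = (-0.8611, -0.5085)
n_3 = (-0.1414, -0.9899)
n_4 = (+0.8068, -0.5908)
n_5 = (+0.6310, +0.7758)
  (0,1): δ = 138.15°  ·
  (0,2): δ = 83.18°  ·
  (0,3): δ = 31.87°  ✓
  (0,4): δ = 30.05°  ✓
  (0,5): δ = 117.14°  ·
  (1,2): δ = 125.02°  ·
  (1,3): δ = 73.71°  ·
  (1,4): δ = 11.80°  ✓
  (1,5): δ = 75.29°  ·
  (2,3): δ = 128.69°  ·
  (2,4): δ = 66.78°  ·
  (2,5): δ = 20.32°  ✓
  (3,4): δ = 118.09°  ·
  (3,5): δ = 30.99°  ✓
  (4,5): δ = 92.91°  ·
antipodal pairs: 5

count = 5; pairs: (0,3), (0,4), (1,4), (2,5), (3,5)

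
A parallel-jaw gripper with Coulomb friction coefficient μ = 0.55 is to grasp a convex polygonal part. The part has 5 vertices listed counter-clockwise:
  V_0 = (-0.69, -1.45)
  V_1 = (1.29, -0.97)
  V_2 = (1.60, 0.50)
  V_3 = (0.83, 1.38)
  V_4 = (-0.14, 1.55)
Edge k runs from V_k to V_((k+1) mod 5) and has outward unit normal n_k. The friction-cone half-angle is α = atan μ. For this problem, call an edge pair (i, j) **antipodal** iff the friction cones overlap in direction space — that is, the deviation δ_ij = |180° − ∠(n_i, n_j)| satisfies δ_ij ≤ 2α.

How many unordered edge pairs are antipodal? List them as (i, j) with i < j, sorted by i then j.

α = atan 0.55 = 28.81°;  2α = 57.62°
n_0 = (+0.2356, -0.9719)
n_1 = (+0.9785, -0.2063)
n_2 = (+0.7526, +0.6585)
n_3 = (+0.1726, +0.9850)
n_4 = (-0.9836, +0.1803)
  (0,1): δ = 115.54°  ·
  (0,2): δ = 62.44°  ·
  (0,3): δ = 23.57°  ✓
  (0,4): δ = 65.98°  ·
  (1,2): δ = 126.91°  ·
  (1,3): δ = 88.03°  ·
  (1,4): δ = 1.52°  ✓
  (2,3): δ = 141.13°  ·
  (2,4): δ = 51.57°  ✓
  (3,4): δ = 90.45°  ·
antipodal pairs: 3

count = 3; pairs: (0,3), (1,4), (2,4)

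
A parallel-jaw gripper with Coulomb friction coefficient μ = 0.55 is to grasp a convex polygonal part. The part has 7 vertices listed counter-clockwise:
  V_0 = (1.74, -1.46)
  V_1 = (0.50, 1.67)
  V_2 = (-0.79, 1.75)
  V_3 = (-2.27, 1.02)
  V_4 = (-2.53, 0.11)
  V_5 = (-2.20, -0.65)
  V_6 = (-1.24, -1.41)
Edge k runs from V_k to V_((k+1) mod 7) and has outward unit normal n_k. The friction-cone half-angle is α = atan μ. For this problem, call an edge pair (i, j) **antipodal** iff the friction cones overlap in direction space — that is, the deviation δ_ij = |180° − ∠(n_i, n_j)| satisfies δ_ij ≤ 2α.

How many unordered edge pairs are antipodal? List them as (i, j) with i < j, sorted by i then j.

count = 6; pairs: (0,3), (0,4), (0,5), (1,5), (1,6), (2,6)

α = atan 0.55 = 28.81°;  2α = 57.62°
n_0 = (+0.9297, +0.3683)
n_1 = (+0.0619, +0.9981)
n_2 = (-0.4424, +0.8968)
n_3 = (-0.9615, +0.2747)
n_4 = (-0.9173, -0.3983)
n_5 = (-0.6207, -0.7840)
n_6 = (-0.0168, -0.9999)
  (0,1): δ = 115.16°  ·
  (0,2): δ = 85.36°  ·
  (0,3): δ = 37.56°  ✓
  (0,4): δ = 1.86°  ✓
  (0,5): δ = 30.02°  ✓
  (0,6): δ = 67.43°  ·
  (1,2): δ = 150.20°  ·
  (1,3): δ = 102.40°  ·
  (1,4): δ = 62.98°  ·
  (1,5): δ = 34.82°  ✓
  (1,6): δ = 2.59°  ✓
  (2,3): δ = 132.20°  ·
  (2,4): δ = 92.78°  ·
  (2,5): δ = 64.62°  ·
  (2,6): δ = 27.22°  ✓
  (3,4): δ = 140.58°  ·
  (3,5): δ = 112.42°  ·
  (3,6): δ = 75.02°  ·
  (4,5): δ = 151.84°  ·
  (4,6): δ = 114.43°  ·
  (5,6): δ = 142.59°  ·
antipodal pairs: 6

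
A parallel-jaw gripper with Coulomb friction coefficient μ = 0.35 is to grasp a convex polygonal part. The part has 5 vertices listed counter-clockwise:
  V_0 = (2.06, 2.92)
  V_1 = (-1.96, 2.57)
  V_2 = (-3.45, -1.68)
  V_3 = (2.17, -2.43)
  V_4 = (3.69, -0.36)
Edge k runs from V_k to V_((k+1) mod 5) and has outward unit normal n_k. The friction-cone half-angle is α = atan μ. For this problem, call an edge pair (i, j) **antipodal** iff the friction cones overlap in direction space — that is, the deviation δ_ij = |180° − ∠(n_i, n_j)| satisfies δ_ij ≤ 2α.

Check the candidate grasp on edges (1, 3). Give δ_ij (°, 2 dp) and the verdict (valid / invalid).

δ = 16.97°, valid

α = atan 0.35 = 19.29°;  2α = 38.58°
edge 1: e_1 = (-1.49, -4.25);  n_1 = (-0.9437, +0.3308)
edge 3: e_3 = (+1.52, +2.07);  n_3 = (+0.8060, -0.5919)
∠(n_1, n_3) = 163.03°
δ = |180° − 163.03°| = 16.97°
16.97° ≤ 2α = 38.58°  →  valid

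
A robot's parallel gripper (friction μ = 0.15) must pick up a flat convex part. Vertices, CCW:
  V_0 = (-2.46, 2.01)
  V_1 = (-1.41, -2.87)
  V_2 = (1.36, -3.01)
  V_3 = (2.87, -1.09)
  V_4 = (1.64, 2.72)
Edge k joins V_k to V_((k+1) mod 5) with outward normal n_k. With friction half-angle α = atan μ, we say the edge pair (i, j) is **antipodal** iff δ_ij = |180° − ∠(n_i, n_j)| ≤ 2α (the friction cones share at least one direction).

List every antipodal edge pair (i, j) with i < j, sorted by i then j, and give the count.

α = atan 0.15 = 8.53°;  2α = 17.06°
n_0 = (-0.9776, -0.2103)
n_1 = (-0.0505, -0.9987)
n_2 = (+0.7860, -0.6182)
n_3 = (+0.9516, +0.3072)
n_4 = (-0.1706, +0.9853)
  (0,1): δ = 105.04°  ·
  (0,2): δ = 50.33°  ·
  (0,3): δ = 5.75°  ✓
  (0,4): δ = 87.68°  ·
  (1,2): δ = 125.29°  ·
  (1,3): δ = 69.21°  ·
  (1,4): δ = 12.72°  ✓
  (2,3): δ = 123.92°  ·
  (2,4): δ = 41.99°  ·
  (3,4): δ = 98.07°  ·
antipodal pairs: 2

count = 2; pairs: (0,3), (1,4)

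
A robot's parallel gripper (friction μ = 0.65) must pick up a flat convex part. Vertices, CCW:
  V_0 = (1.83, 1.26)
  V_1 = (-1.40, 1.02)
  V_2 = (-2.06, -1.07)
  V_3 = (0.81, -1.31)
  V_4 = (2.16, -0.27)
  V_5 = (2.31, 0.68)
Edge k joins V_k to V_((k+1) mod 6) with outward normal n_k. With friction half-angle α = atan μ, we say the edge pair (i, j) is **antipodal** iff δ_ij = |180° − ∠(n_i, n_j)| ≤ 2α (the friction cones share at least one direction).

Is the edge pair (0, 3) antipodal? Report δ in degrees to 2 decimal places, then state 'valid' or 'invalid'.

α = atan 0.65 = 33.02°;  2α = 66.05°
edge 0: e_0 = (-3.23, -0.24);  n_0 = (-0.0741, +0.9973)
edge 3: e_3 = (+1.35, +1.04);  n_3 = (+0.6103, -0.7922)
∠(n_0, n_3) = 146.64°
δ = |180° − 146.64°| = 33.36°
33.36° ≤ 2α = 66.05°  →  valid

δ = 33.36°, valid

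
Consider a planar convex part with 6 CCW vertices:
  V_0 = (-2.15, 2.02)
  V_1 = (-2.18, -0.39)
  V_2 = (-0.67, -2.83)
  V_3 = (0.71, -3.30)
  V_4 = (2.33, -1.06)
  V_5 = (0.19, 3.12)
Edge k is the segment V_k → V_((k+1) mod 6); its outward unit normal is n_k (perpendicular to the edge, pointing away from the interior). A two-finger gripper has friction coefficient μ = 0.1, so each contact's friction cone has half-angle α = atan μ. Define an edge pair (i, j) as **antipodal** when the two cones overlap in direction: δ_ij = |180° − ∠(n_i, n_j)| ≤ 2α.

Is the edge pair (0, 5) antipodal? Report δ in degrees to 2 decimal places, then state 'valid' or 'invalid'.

δ = 115.89°, invalid

α = atan 0.1 = 5.71°;  2α = 11.42°
edge 0: e_0 = (-0.03, -2.41);  n_0 = (-0.9999, +0.0124)
edge 5: e_5 = (-2.34, -1.10);  n_5 = (-0.4254, +0.9050)
∠(n_0, n_5) = 64.11°
δ = |180° − 64.11°| = 115.89°
115.89° > 2α = 11.42°  →  invalid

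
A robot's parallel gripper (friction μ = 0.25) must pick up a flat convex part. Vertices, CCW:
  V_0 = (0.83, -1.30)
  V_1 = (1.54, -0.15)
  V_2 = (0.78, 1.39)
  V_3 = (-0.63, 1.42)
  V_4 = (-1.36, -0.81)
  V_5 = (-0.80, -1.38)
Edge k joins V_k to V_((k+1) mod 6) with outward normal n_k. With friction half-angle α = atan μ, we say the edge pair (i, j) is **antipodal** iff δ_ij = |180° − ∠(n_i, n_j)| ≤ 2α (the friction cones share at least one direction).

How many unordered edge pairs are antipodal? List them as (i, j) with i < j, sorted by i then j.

count = 3; pairs: (0,3), (1,4), (2,5)

α = atan 0.25 = 14.04°;  2α = 28.07°
n_0 = (+0.8509, -0.5253)
n_1 = (+0.8967, +0.4425)
n_2 = (+0.0213, +0.9998)
n_3 = (-0.9504, +0.3111)
n_4 = (-0.7133, -0.7008)
n_5 = (+0.0490, -0.9988)
  (0,1): δ = 122.04°  ·
  (0,2): δ = 59.53°  ·
  (0,3): δ = 13.56°  ✓
  (0,4): δ = 76.18°  ·
  (0,5): δ = 124.50°  ·
  (1,2): δ = 117.49°  ·
  (1,3): δ = 44.39°  ·
  (1,4): δ = 18.23°  ✓
  (1,5): δ = 66.54°  ·
  (2,3): δ = 106.91°  ·
  (2,4): δ = 44.29°  ·
  (2,5): δ = 4.03°  ✓
  (3,4): δ = 117.38°  ·
  (3,5): δ = 69.06°  ·
  (4,5): δ = 131.68°  ·
antipodal pairs: 3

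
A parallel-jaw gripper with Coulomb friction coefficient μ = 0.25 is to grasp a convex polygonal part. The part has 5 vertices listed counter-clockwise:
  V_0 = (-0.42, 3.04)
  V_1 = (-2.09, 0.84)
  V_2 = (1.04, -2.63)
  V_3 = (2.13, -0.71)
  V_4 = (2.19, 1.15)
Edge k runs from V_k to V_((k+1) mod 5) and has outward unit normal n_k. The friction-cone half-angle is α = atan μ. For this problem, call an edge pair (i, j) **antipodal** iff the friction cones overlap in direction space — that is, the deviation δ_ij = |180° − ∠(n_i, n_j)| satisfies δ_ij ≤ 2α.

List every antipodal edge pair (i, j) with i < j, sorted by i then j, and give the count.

α = atan 0.25 = 14.04°;  2α = 28.07°
n_0 = (-0.7965, +0.6046)
n_1 = (-0.7425, -0.6698)
n_2 = (+0.8696, -0.4937)
n_3 = (+0.9995, -0.0322)
n_4 = (+0.5865, +0.8099)
  (0,1): δ = 100.75°  ·
  (0,2): δ = 7.62°  ✓
  (0,3): δ = 35.35°  ·
  (0,4): δ = 91.29°  ·
  (1,2): δ = 71.63°  ·
  (1,3): δ = 43.90°  ·
  (1,4): δ = 12.04°  ✓
  (2,3): δ = 152.26°  ·
  (2,4): δ = 96.33°  ·
  (3,4): δ = 124.06°  ·
antipodal pairs: 2

count = 2; pairs: (0,2), (1,4)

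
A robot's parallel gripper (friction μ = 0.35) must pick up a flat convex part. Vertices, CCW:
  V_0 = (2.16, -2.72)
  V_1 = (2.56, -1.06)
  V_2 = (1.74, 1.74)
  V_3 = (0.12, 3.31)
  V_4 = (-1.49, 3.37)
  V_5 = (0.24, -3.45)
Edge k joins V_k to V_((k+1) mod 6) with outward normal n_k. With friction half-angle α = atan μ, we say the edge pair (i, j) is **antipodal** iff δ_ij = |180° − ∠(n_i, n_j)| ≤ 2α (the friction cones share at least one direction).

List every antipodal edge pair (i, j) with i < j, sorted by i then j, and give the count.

α = atan 0.35 = 19.29°;  2α = 38.58°
n_0 = (+0.9722, -0.2343)
n_1 = (+0.9597, +0.2811)
n_2 = (+0.6959, +0.7181)
n_3 = (+0.0372, +0.9993)
n_4 = (-0.9693, -0.2459)
n_5 = (+0.3554, -0.9347)
  (0,1): δ = 150.13°  ·
  (0,2): δ = 120.55°  ·
  (0,3): δ = 78.59°  ·
  (0,4): δ = 27.78°  ✓
  (0,5): δ = 124.37°  ·
  (1,2): δ = 150.43°  ·
  (1,3): δ = 108.46°  ·
  (1,4): δ = 2.09°  ✓
  (1,5): δ = 94.49°  ·
  (2,3): δ = 138.03°  ·
  (2,4): δ = 31.66°  ✓
  (2,5): δ = 64.92°  ·
  (3,4): δ = 73.63°  ·
  (3,5): δ = 22.95°  ✓
  (4,5): δ = 83.42°  ·
antipodal pairs: 4

count = 4; pairs: (0,4), (1,4), (2,4), (3,5)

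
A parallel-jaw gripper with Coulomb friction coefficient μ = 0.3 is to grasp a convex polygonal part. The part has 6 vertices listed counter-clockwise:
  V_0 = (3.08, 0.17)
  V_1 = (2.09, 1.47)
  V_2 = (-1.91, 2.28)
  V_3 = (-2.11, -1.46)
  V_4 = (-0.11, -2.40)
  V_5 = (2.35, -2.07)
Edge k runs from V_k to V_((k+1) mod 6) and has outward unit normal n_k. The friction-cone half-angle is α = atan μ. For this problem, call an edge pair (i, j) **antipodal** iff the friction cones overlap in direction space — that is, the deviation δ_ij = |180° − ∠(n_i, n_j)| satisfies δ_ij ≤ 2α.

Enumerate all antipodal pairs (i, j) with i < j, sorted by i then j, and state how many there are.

α = atan 0.3 = 16.70°;  2α = 33.40°
n_0 = (+0.7956, +0.6059)
n_1 = (+0.1985, +0.9801)
n_2 = (-0.9986, +0.0534)
n_3 = (-0.4254, -0.9050)
n_4 = (+0.1330, -0.9911)
n_5 = (+0.9508, -0.3099)
  (0,1): δ = 138.74°  ·
  (0,2): δ = 40.35°  ·
  (0,3): δ = 27.54°  ✓
  (0,4): δ = 60.35°  ·
  (0,5): δ = 124.66°  ·
  (1,2): δ = 81.61°  ·
  (1,3): δ = 13.73°  ✓
  (1,4): δ = 19.09°  ✓
  (1,5): δ = 83.40°  ·
  (2,3): δ = 112.11°  ·
  (2,4): δ = 79.30°  ·
  (2,5): δ = 14.99°  ✓
  (3,4): δ = 147.19°  ·
  (3,5): δ = 82.88°  ·
  (4,5): δ = 115.69°  ·
antipodal pairs: 4

count = 4; pairs: (0,3), (1,3), (1,4), (2,5)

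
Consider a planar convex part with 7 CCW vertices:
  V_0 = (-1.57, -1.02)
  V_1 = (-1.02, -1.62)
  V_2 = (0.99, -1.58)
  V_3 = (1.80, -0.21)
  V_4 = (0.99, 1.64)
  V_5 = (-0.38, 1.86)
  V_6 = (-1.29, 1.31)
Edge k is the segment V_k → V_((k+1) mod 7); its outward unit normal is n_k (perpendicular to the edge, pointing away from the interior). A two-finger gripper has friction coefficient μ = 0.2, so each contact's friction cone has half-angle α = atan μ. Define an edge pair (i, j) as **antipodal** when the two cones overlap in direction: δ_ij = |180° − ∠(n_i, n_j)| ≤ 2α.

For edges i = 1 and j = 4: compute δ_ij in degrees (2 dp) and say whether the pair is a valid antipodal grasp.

α = atan 0.2 = 11.31°;  2α = 22.62°
edge 1: e_1 = (+2.01, +0.04);  n_1 = (+0.0199, -0.9998)
edge 4: e_4 = (-1.37, +0.22);  n_4 = (+0.1586, +0.9874)
∠(n_1, n_4) = 169.74°
δ = |180° − 169.74°| = 10.26°
10.26° ≤ 2α = 22.62°  →  valid

δ = 10.26°, valid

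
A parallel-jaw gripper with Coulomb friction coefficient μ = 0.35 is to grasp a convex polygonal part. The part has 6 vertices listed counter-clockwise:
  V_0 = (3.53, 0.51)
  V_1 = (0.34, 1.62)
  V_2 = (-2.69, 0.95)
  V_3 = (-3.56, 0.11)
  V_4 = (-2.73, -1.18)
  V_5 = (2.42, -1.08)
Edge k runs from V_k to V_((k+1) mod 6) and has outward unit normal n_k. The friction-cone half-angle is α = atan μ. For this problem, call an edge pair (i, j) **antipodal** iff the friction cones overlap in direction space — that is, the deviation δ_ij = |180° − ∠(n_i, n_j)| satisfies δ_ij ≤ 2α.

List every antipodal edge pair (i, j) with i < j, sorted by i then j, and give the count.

α = atan 0.35 = 19.29°;  2α = 38.58°
n_0 = (+0.3286, +0.9445)
n_1 = (-0.2159, +0.9764)
n_2 = (-0.6946, +0.7194)
n_3 = (-0.8410, -0.5411)
n_4 = (+0.0194, -0.9998)
n_5 = (+0.8200, -0.5724)
  (0,1): δ = 148.35°  ·
  (0,2): δ = 116.82°  ·
  (0,3): δ = 38.06°  ✓
  (0,4): δ = 20.30°  ✓
  (0,5): δ = 74.27°  ·
  (1,2): δ = 148.47°  ·
  (1,3): δ = 69.71°  ·
  (1,4): δ = 11.36°  ✓
  (1,5): δ = 42.61°  ·
  (2,3): δ = 101.24°  ·
  (2,4): δ = 42.88°  ·
  (2,5): δ = 11.09°  ✓
  (3,4): δ = 121.65°  ·
  (3,5): δ = 67.68°  ·
  (4,5): δ = 126.03°  ·
antipodal pairs: 4

count = 4; pairs: (0,3), (0,4), (1,4), (2,5)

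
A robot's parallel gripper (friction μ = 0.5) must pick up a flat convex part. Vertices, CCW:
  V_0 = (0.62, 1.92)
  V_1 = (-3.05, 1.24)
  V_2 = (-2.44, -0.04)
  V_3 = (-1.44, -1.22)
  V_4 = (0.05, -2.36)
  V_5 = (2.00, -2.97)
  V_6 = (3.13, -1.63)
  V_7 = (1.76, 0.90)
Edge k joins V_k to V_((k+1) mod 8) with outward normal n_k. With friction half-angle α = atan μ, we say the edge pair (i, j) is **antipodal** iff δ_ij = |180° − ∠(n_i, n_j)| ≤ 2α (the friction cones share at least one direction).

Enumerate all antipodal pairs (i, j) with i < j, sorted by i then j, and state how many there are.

count = 11; pairs: (0,3), (0,4), (0,5), (1,6), (1,7), (2,6), (2,7), (3,6), (3,7), (4,6), (4,7)

α = atan 0.5 = 26.57°;  2α = 53.13°
n_0 = (-0.1822, +0.9833)
n_1 = (-0.9027, -0.4302)
n_2 = (-0.7629, -0.6465)
n_3 = (-0.6076, -0.7942)
n_4 = (-0.2986, -0.9544)
n_5 = (+0.7645, -0.6447)
n_6 = (+0.8794, +0.4762)
n_7 = (+0.6668, +0.7452)
  (0,1): δ = 75.02°  ·
  (0,2): δ = 60.22°  ·
  (0,3): δ = 47.92°  ✓
  (0,4): δ = 27.87°  ✓
  (0,5): δ = 39.36°  ✓
  (0,6): δ = 107.94°  ·
  (0,7): δ = 127.68°  ·
  (1,2): δ = 165.20°  ·
  (1,3): δ = 152.90°  ·
  (1,4): δ = 132.85°  ·
  (1,5): δ = 65.62°  ·
  (1,6): δ = 2.95°  ✓
  (1,7): δ = 22.70°  ✓
  (2,3): δ = 167.70°  ·
  (2,4): δ = 147.65°  ·
  (2,5): δ = 80.42°  ·
  (2,6): δ = 11.84°  ✓
  (2,7): δ = 7.90°  ✓
  (3,4): δ = 159.95°  ·
  (3,5): δ = 92.72°  ·
  (3,6): δ = 24.14°  ✓
  (3,7): δ = 4.40°  ✓
  (4,5): δ = 112.77°  ·
  (4,6): δ = 44.19°  ✓
  (4,7): δ = 24.45°  ✓
  (5,6): δ = 111.42°  ·
  (5,7): δ = 91.68°  ·
  (6,7): δ = 160.26°  ·
antipodal pairs: 11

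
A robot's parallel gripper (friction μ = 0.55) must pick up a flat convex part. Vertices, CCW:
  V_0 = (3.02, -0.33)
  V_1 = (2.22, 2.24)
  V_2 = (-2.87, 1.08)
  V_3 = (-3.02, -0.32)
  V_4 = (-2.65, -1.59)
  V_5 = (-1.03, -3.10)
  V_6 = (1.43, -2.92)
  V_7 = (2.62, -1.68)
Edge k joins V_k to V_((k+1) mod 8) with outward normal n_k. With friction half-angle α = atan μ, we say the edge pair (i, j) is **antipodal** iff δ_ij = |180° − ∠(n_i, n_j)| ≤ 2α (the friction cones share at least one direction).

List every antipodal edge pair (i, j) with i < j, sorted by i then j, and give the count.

count = 9; pairs: (0,2), (0,3), (0,4), (1,4), (1,5), (1,6), (2,6), (2,7), (3,7)

α = atan 0.55 = 28.81°;  2α = 57.62°
n_0 = (+0.9548, +0.2972)
n_1 = (-0.2222, +0.9750)
n_2 = (-0.9943, +0.1065)
n_3 = (-0.9601, -0.2797)
n_4 = (-0.6818, -0.7315)
n_5 = (+0.0730, -0.9973)
n_6 = (+0.7215, -0.6924)
n_7 = (+0.9588, -0.2841)
  (0,1): δ = 94.45°  ·
  (0,2): δ = 23.41°  ✓
  (0,3): δ = 1.05°  ✓
  (0,4): δ = 29.72°  ✓
  (0,5): δ = 76.89°  ·
  (0,6): δ = 118.89°  ·
  (0,7): δ = 146.21°  ·
  (1,2): δ = 108.95°  ·
  (1,3): δ = 86.60°  ·
  (1,4): δ = 55.83°  ✓
  (1,5): δ = 8.65°  ✓
  (1,6): δ = 33.34°  ✓
  (1,7): δ = 60.66°  ·
  (2,3): δ = 157.64°  ·
  (2,4): δ = 126.87°  ·
  (2,5): δ = 79.70°  ·
  (2,6): δ = 37.71°  ✓
  (2,7): δ = 10.39°  ✓
  (3,4): δ = 149.23°  ·
  (3,5): δ = 102.06°  ·
  (3,6): δ = 60.06°  ·
  (3,7): δ = 32.75°  ✓
  (4,5): δ = 132.83°  ·
  (4,6): δ = 90.83°  ·
  (4,7): δ = 63.52°  ·
  (5,6): δ = 138.01°  ·
  (5,7): δ = 110.69°  ·
  (6,7): δ = 152.68°  ·
antipodal pairs: 9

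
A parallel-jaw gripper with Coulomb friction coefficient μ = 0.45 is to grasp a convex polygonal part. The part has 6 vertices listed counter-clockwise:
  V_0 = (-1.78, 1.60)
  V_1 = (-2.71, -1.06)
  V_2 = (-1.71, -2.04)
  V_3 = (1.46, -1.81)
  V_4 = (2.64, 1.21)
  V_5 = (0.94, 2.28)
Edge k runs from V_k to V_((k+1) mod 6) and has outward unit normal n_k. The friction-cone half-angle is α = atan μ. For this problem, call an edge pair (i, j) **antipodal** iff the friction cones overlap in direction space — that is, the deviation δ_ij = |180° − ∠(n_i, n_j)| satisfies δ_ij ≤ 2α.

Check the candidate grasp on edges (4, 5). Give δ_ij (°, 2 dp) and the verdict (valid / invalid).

α = atan 0.45 = 24.23°;  2α = 48.46°
edge 4: e_4 = (-1.70, +1.07);  n_4 = (+0.5327, +0.8463)
edge 5: e_5 = (-2.72, -0.68);  n_5 = (-0.2425, +0.9701)
∠(n_4, n_5) = 46.22°
δ = |180° − 46.22°| = 133.78°
133.78° > 2α = 48.46°  →  invalid

δ = 133.78°, invalid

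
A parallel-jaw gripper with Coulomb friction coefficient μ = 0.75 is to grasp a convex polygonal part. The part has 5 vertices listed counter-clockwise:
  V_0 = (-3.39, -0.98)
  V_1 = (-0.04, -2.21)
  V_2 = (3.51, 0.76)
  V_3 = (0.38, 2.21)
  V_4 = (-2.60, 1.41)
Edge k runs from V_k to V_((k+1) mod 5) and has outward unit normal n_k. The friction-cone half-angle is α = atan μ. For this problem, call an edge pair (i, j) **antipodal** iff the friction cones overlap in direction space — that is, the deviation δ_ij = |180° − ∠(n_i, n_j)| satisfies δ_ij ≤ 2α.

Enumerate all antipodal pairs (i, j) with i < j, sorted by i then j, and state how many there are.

α = atan 0.75 = 36.87°;  2α = 73.74°
n_0 = (-0.3447, -0.9387)
n_1 = (+0.6417, -0.7670)
n_2 = (+0.4203, +0.9074)
n_3 = (-0.2593, +0.9658)
n_4 = (-0.9495, +0.3138)
  (0,1): δ = 119.92°  ·
  (0,2): δ = 4.69°  ✓
  (0,3): δ = 35.19°  ✓
  (0,4): δ = 91.87°  ·
  (1,2): δ = 64.77°  ✓
  (1,3): δ = 24.89°  ✓
  (1,4): δ = 31.79°  ✓
  (2,3): δ = 140.12°  ·
  (2,4): δ = 83.43°  ·
  (3,4): δ = 123.32°  ·
antipodal pairs: 5

count = 5; pairs: (0,2), (0,3), (1,2), (1,3), (1,4)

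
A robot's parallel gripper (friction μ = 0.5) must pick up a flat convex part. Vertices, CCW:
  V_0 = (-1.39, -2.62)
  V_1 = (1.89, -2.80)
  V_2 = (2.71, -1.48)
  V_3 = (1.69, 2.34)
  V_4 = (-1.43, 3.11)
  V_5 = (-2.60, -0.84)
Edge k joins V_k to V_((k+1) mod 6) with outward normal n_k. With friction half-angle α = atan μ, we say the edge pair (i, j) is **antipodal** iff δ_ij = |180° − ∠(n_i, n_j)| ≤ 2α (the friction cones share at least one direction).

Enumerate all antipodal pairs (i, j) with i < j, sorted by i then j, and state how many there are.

α = atan 0.5 = 26.57°;  2α = 53.13°
n_0 = (-0.0548, -0.9985)
n_1 = (+0.8494, -0.5277)
n_2 = (+0.9662, +0.2580)
n_3 = (+0.2396, +0.9709)
n_4 = (-0.9588, +0.2840)
n_5 = (-0.8270, -0.5622)
  (0,1): δ = 118.71°  ·
  (0,2): δ = 71.91°  ·
  (0,3): δ = 10.72°  ✓
  (0,4): δ = 76.64°  ·
  (0,5): δ = 127.35°  ·
  (1,2): δ = 133.20°  ·
  (1,3): δ = 72.01°  ·
  (1,4): δ = 15.35°  ✓
  (1,5): δ = 66.06°  ·
  (2,3): δ = 118.81°  ·
  (2,4): δ = 31.45°  ✓
  (2,5): δ = 19.26°  ✓
  (3,4): δ = 92.64°  ·
  (3,5): δ = 41.93°  ✓
  (4,5): δ = 129.29°  ·
antipodal pairs: 5

count = 5; pairs: (0,3), (1,4), (2,4), (2,5), (3,5)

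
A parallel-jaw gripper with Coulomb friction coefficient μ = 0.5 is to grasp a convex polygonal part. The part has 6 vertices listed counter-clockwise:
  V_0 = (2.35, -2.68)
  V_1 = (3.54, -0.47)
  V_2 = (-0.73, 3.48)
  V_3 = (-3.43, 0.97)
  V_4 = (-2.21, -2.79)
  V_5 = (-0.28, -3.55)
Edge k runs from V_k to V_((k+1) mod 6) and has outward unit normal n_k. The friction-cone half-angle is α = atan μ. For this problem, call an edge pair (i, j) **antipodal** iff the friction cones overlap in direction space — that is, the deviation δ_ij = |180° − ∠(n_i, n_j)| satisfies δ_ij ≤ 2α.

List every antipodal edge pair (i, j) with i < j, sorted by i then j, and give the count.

count = 5; pairs: (0,2), (0,3), (1,3), (1,4), (2,5)

α = atan 0.5 = 26.57°;  2α = 53.13°
n_0 = (+0.8805, -0.4741)
n_1 = (+0.6791, +0.7341)
n_2 = (-0.6809, +0.7324)
n_3 = (-0.9512, -0.3086)
n_4 = (-0.3664, -0.9305)
n_5 = (+0.3141, -0.9494)
  (0,1): δ = 104.47°  ·
  (0,2): δ = 18.79°  ✓
  (0,3): δ = 46.28°  ✓
  (0,4): δ = 96.81°  ·
  (0,5): δ = 136.60°  ·
  (1,2): δ = 94.32°  ·
  (1,3): δ = 29.25°  ✓
  (1,4): δ = 21.28°  ✓
  (1,5): δ = 61.07°  ·
  (2,3): δ = 114.93°  ·
  (2,4): δ = 64.41°  ·
  (2,5): δ = 24.61°  ✓
  (3,4): δ = 129.47°  ·
  (3,5): δ = 89.67°  ·
  (4,5): δ = 140.20°  ·
antipodal pairs: 5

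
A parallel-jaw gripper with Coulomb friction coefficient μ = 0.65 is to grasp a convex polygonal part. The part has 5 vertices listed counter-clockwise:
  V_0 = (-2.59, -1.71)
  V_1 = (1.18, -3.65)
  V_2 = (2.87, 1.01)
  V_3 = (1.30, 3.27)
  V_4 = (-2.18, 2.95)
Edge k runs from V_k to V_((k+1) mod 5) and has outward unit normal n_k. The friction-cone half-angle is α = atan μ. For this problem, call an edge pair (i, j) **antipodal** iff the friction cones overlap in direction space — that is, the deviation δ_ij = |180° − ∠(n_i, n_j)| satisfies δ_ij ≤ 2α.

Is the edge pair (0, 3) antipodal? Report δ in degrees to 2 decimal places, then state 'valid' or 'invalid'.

α = atan 0.65 = 33.02°;  2α = 66.05°
edge 0: e_0 = (+3.77, -1.94);  n_0 = (-0.4576, -0.8892)
edge 3: e_3 = (-3.48, -0.32);  n_3 = (-0.0916, +0.9958)
∠(n_0, n_3) = 147.52°
δ = |180° − 147.52°| = 32.48°
32.48° ≤ 2α = 66.05°  →  valid

δ = 32.48°, valid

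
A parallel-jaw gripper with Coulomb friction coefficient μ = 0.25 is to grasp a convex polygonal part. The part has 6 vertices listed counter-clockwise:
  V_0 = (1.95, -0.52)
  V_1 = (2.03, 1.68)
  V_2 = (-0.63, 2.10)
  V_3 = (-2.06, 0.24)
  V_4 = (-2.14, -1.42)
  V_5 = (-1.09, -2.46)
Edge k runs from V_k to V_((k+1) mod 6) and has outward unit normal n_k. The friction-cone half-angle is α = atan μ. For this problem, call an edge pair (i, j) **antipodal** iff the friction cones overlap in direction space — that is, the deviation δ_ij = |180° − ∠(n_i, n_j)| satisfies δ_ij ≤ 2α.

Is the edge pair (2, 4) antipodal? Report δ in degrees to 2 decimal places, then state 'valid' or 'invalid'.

δ = 97.17°, invalid

α = atan 0.25 = 14.04°;  2α = 28.07°
edge 2: e_2 = (-1.43, -1.86);  n_2 = (-0.7928, +0.6095)
edge 4: e_4 = (+1.05, -1.04);  n_4 = (-0.7037, -0.7105)
∠(n_2, n_4) = 82.83°
δ = |180° − 82.83°| = 97.17°
97.17° > 2α = 28.07°  →  invalid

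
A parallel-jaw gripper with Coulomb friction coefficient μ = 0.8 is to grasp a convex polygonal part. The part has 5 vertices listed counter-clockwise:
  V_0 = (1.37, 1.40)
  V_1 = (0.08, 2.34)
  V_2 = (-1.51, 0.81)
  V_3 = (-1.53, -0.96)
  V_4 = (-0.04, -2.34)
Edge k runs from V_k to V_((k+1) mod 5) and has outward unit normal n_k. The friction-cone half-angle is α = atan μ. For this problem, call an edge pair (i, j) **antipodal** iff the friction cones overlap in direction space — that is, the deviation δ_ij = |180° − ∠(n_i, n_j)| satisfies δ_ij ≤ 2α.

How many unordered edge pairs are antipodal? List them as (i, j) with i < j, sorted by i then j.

α = atan 0.8 = 38.66°;  2α = 77.32°
n_0 = (+0.5889, +0.8082)
n_1 = (-0.6934, +0.7206)
n_2 = (-0.9999, +0.0113)
n_3 = (-0.6795, -0.7337)
n_4 = (+0.9357, -0.3528)
  (0,1): δ = 100.02°  ·
  (0,2): δ = 54.57°  ✓
  (0,3): δ = 6.72°  ✓
  (0,4): δ = 105.42°  ·
  (1,2): δ = 134.55°  ·
  (1,3): δ = 86.70°  ·
  (1,4): δ = 25.44°  ✓
  (2,3): δ = 132.16°  ·
  (2,4): δ = 20.01°  ✓
  (3,4): δ = 67.85°  ✓
antipodal pairs: 5

count = 5; pairs: (0,2), (0,3), (1,4), (2,4), (3,4)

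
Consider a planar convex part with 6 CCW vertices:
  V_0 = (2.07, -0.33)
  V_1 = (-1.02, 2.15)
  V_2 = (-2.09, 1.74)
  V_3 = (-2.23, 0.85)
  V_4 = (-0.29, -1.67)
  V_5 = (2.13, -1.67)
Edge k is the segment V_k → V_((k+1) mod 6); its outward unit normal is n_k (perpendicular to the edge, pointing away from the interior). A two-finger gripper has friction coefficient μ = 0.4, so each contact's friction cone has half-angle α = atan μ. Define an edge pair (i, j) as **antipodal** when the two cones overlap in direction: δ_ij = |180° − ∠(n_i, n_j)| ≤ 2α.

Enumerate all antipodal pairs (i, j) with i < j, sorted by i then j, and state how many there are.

α = atan 0.4 = 21.80°;  2α = 43.60°
n_0 = (+0.6259, +0.7799)
n_1 = (-0.3578, +0.9338)
n_2 = (-0.9879, +0.1554)
n_3 = (-0.7924, -0.6100)
n_4 = (+0.0000, -1.0000)
n_5 = (+0.9990, +0.0447)
  (0,1): δ = 120.28°  ·
  (0,2): δ = 60.19°  ·
  (0,3): δ = 13.66°  ✓
  (0,4): δ = 38.75°  ✓
  (0,5): δ = 131.31°  ·
  (1,2): δ = 119.91°  ·
  (1,3): δ = 73.38°  ·
  (1,4): δ = 20.97°  ✓
  (1,5): δ = 71.60°  ·
  (2,3): δ = 133.47°  ·
  (2,4): δ = 81.06°  ·
  (2,5): δ = 11.50°  ✓
  (3,4): δ = 127.59°  ·
  (3,5): δ = 35.03°  ✓
  (4,5): δ = 87.44°  ·
antipodal pairs: 5

count = 5; pairs: (0,3), (0,4), (1,4), (2,5), (3,5)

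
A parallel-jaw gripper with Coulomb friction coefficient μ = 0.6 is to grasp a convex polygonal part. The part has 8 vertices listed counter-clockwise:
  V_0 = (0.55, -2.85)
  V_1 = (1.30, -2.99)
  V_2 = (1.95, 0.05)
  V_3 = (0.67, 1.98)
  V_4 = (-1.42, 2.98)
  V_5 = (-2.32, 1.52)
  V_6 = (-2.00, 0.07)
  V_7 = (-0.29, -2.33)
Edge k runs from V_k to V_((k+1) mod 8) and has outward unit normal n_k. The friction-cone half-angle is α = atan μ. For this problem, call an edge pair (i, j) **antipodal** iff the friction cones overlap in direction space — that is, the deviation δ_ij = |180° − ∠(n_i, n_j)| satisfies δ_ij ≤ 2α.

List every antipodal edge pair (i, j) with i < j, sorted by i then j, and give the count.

α = atan 0.6 = 30.96°;  2α = 61.93°
n_0 = (-0.1835, -0.9830)
n_1 = (+0.9779, -0.2091)
n_2 = (+0.8334, +0.5527)
n_3 = (+0.4316, +0.9021)
n_4 = (-0.8513, +0.5247)
n_5 = (-0.9765, -0.2155)
n_6 = (-0.8144, -0.5803)
n_7 = (-0.5264, -0.8503)
  (0,1): δ = 91.50°  ·
  (0,2): δ = 45.87°  ✓
  (0,3): δ = 15.00°  ✓
  (0,4): δ = 68.92°  ·
  (0,5): δ = 113.02°  ·
  (0,6): δ = 136.04°  ·
  (0,7): δ = 158.81°  ·
  (1,2): δ = 134.38°  ·
  (1,3): δ = 103.50°  ·
  (1,4): δ = 19.58°  ✓
  (1,5): δ = 24.51°  ✓
  (1,6): δ = 47.54°  ✓
  (1,7): δ = 70.31°  ·
  (2,3): δ = 149.12°  ·
  (2,4): δ = 65.20°  ·
  (2,5): δ = 21.11°  ✓
  (2,6): δ = 1.92°  ✓
  (2,7): δ = 24.69°  ✓
  (3,4): δ = 96.08°  ·
  (3,5): δ = 51.99°  ✓
  (3,6): δ = 28.96°  ✓
  (3,7): δ = 6.19°  ✓
  (4,5): δ = 135.90°  ·
  (4,6): δ = 112.88°  ·
  (4,7): δ = 90.11°  ·
  (5,6): δ = 156.98°  ·
  (5,7): δ = 134.20°  ·
  (6,7): δ = 157.23°  ·
antipodal pairs: 11

count = 11; pairs: (0,2), (0,3), (1,4), (1,5), (1,6), (2,5), (2,6), (2,7), (3,5), (3,6), (3,7)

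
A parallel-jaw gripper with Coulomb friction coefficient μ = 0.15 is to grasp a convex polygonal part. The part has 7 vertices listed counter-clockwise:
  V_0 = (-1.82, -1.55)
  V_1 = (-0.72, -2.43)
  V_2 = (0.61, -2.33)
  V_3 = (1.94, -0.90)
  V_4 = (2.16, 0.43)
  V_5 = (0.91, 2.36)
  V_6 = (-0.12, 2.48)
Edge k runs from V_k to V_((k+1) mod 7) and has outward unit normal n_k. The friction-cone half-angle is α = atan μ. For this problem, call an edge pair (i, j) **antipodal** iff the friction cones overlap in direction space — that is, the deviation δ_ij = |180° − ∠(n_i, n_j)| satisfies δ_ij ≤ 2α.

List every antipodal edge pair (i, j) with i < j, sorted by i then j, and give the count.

α = atan 0.15 = 8.53°;  2α = 17.06°
n_0 = (-0.6247, -0.7809)
n_1 = (+0.0750, -0.9972)
n_2 = (+0.7322, -0.6810)
n_3 = (+0.9866, -0.1632)
n_4 = (+0.8393, +0.5436)
n_5 = (+0.1157, +0.9933)
n_6 = (-0.9214, +0.3887)
  (0,1): δ = 137.04°  ·
  (0,2): δ = 94.27°  ·
  (0,3): δ = 60.73°  ·
  (0,4): δ = 18.41°  ·
  (0,5): δ = 32.01°  ·
  (0,6): δ = 105.79°  ·
  (1,2): δ = 137.22°  ·
  (1,3): δ = 103.69°  ·
  (1,4): δ = 61.37°  ·
  (1,5): δ = 10.95°  ✓
  (1,6): δ = 62.83°  ·
  (2,3): δ = 146.47°  ·
  (2,4): δ = 104.15°  ·
  (2,5): δ = 53.72°  ·
  (2,6): δ = 20.05°  ·
  (3,4): δ = 137.68°  ·
  (3,5): δ = 87.25°  ·
  (3,6): δ = 13.48°  ✓
  (4,5): δ = 129.58°  ·
  (4,6): δ = 55.80°  ·
  (5,6): δ = 106.23°  ·
antipodal pairs: 2

count = 2; pairs: (1,5), (3,6)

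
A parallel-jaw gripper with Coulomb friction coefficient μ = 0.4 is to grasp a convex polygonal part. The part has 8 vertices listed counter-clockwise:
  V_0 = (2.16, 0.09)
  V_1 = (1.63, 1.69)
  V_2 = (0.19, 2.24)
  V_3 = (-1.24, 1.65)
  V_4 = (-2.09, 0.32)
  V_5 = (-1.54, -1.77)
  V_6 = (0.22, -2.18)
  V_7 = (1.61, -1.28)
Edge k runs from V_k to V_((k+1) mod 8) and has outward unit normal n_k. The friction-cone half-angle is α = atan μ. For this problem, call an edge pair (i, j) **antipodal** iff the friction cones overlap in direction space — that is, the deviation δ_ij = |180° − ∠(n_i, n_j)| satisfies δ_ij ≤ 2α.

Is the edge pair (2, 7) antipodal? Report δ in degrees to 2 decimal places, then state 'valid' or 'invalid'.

δ = 45.71°, invalid

α = atan 0.4 = 21.80°;  2α = 43.60°
edge 2: e_2 = (-1.43, -0.59);  n_2 = (-0.3814, +0.9244)
edge 7: e_7 = (+0.55, +1.37);  n_7 = (+0.9280, -0.3726)
∠(n_2, n_7) = 134.29°
δ = |180° − 134.29°| = 45.71°
45.71° > 2α = 43.60°  →  invalid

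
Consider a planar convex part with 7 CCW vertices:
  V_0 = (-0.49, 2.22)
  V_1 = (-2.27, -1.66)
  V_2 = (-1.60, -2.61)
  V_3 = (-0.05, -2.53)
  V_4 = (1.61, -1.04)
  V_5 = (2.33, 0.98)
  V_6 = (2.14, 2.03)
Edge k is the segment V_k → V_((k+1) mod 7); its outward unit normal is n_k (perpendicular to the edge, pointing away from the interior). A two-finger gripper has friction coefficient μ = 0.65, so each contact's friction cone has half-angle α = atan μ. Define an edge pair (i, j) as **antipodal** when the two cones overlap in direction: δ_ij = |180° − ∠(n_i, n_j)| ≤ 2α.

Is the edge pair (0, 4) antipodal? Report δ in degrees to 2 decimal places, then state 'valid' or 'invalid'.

δ = 5.03°, valid

α = atan 0.65 = 33.02°;  2α = 66.05°
edge 0: e_0 = (-1.78, -3.88);  n_0 = (-0.9089, +0.4170)
edge 4: e_4 = (+0.72, +2.02);  n_4 = (+0.9420, -0.3357)
∠(n_0, n_4) = 174.97°
δ = |180° − 174.97°| = 5.03°
5.03° ≤ 2α = 66.05°  →  valid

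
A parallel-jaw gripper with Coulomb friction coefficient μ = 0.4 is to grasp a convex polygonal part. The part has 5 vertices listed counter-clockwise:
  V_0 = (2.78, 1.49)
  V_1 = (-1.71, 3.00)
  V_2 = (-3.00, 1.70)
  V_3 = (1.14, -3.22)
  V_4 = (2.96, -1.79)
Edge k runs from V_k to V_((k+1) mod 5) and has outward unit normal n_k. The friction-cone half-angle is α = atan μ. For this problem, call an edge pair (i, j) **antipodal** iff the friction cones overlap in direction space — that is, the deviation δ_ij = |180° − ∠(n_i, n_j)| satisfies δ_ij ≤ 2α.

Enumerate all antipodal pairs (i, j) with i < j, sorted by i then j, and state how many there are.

count = 3; pairs: (0,2), (1,3), (2,4)

α = atan 0.4 = 21.80°;  2α = 43.60°
n_0 = (+0.3188, +0.9478)
n_1 = (-0.7098, +0.7044)
n_2 = (-0.7652, -0.6438)
n_3 = (+0.6178, -0.7863)
n_4 = (+0.9985, +0.0548)
  (0,1): δ = 116.19°  ·
  (0,2): δ = 31.33°  ✓
  (0,3): δ = 56.75°  ·
  (0,4): δ = 111.73°  ·
  (1,2): δ = 95.14°  ·
  (1,3): δ = 7.06°  ✓
  (1,4): δ = 47.92°  ·
  (2,3): δ = 91.92°  ·
  (2,4): δ = 36.94°  ✓
  (3,4): δ = 125.02°  ·
antipodal pairs: 3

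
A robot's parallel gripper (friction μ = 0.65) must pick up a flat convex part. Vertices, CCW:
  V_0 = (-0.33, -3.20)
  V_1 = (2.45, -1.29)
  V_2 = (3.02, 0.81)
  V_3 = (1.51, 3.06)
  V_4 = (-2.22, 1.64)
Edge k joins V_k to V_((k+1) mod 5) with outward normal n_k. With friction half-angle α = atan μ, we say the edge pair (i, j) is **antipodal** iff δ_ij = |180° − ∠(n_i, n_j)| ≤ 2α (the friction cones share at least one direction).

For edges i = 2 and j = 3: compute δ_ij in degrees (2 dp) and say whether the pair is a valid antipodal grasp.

α = atan 0.65 = 33.02°;  2α = 66.05°
edge 2: e_2 = (-1.51, +2.25);  n_2 = (+0.8303, +0.5573)
edge 3: e_3 = (-3.73, -1.42);  n_3 = (-0.3558, +0.9346)
∠(n_2, n_3) = 76.98°
δ = |180° − 76.98°| = 103.02°
103.02° > 2α = 66.05°  →  invalid

δ = 103.02°, invalid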